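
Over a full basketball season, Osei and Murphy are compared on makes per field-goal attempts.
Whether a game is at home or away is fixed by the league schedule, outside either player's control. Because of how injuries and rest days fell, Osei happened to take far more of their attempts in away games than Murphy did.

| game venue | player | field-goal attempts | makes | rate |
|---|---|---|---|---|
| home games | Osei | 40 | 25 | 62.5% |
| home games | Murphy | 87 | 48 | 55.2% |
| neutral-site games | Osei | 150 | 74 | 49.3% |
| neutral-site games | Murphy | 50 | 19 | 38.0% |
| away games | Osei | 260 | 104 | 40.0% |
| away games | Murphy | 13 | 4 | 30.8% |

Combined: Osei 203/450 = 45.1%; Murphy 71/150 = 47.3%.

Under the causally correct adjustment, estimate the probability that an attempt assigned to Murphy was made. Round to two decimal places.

0.38

Game venue is set before the player has any effect — it is not caused by the player — and it independently drives the outcome. That makes it a confounder, so the causal comparison is within game venue levels.
Standardising Murphy to the population game venue mix: 0.212·48/87 + 0.333·19/50 + 0.455·4/13 = 0.383.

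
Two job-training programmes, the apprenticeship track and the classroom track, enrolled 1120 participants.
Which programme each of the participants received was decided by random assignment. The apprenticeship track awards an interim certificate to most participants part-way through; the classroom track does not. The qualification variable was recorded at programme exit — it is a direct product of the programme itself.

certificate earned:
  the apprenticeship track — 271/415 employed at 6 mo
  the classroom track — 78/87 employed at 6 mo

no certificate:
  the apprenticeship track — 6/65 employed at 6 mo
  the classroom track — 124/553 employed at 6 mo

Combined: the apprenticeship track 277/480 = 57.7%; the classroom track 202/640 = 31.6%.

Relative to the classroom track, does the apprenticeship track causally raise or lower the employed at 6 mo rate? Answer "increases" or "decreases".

Qualification attained during the programme is downstream of the programme. One should not condition on a consequence of treatment, so the overall rates are the right comparison.
Pooled: the apprenticeship track 57.7% vs the classroom track 31.6%; the apprenticeship track is higher overall.

increases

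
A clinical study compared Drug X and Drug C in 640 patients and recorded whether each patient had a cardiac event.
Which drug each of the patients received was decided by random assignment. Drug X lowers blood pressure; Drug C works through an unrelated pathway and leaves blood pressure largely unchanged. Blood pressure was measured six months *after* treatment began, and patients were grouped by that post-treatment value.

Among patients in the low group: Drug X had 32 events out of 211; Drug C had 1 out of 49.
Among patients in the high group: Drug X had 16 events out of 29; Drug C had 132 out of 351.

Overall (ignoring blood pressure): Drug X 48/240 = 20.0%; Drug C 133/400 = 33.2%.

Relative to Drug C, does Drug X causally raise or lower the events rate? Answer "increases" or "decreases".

decreases

Drug C is lower inside every blood pressure stratum but Drug X is lower in aggregate. Whether to stratify depends on how blood pressure relates to the drug.
Blood pressure lies on the pathway drug → blood pressure → outcome, so adjusting for it blocks the indirect effect. For the total causal effect of drug, use the unadjusted pooled rates.
Pooled: Drug X 20.0% vs Drug C 33.2%; Drug X is lower overall.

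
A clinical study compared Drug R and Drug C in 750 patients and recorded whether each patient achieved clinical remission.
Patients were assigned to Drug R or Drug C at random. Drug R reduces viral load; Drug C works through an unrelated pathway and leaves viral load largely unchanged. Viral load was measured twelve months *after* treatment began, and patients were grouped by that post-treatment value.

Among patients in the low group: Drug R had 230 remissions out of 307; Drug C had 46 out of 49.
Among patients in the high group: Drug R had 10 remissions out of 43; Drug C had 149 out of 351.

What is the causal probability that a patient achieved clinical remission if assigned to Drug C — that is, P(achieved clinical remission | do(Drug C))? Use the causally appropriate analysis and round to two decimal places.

Because the drug influences viral load, viral load is a post-treatment mediator, not a confounder. Stratifying on it would bias the estimate; the causal effect is the crude pooled difference.
So P(outcome | do(Drug C)) is just the pooled rate for Drug C: 195/400 = 0.487.

0.49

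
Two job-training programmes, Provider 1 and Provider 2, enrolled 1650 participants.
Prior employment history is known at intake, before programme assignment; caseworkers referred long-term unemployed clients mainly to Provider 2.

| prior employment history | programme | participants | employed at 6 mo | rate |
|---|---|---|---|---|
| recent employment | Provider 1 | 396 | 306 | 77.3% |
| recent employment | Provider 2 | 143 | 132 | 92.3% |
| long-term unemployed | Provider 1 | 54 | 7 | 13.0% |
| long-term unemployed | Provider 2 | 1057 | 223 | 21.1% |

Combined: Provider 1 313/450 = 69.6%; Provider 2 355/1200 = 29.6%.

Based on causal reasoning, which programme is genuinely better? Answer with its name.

Provider 2

Within every prior employment history level Provider 2 has the higher rate, yet pooled Provider 1 does — Simpson's reversal.
Prior employment history differs across programmes for reasons unrelated to any effect of the programme itself, and it separately predicts the outcome — a classic confounder. We must compare within prior employment history levels.
Within each level — recent employment: 77.3% vs 92.3%; long-term unemployed: 13.0% vs 21.1% — Provider 2 is higher every time.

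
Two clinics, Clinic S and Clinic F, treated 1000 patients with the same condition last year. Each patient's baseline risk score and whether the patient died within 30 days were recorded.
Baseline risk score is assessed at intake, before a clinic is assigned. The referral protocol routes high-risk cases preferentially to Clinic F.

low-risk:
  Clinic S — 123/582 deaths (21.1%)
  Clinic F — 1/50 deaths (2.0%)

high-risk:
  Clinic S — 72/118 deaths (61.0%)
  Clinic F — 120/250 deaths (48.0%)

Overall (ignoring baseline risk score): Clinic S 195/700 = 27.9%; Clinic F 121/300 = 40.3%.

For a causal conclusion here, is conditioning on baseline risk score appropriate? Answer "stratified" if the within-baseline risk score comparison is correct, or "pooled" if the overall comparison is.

Baseline risk score differs across clinics for reasons unrelated to any effect of the clinic itself, and it separately predicts the outcome — a classic confounder. We must compare within baseline risk score levels.
Within each level — low-risk: 21.1% vs 2.0%; high-risk: 61.0% vs 48.0% — Clinic F is lower every time.

stratified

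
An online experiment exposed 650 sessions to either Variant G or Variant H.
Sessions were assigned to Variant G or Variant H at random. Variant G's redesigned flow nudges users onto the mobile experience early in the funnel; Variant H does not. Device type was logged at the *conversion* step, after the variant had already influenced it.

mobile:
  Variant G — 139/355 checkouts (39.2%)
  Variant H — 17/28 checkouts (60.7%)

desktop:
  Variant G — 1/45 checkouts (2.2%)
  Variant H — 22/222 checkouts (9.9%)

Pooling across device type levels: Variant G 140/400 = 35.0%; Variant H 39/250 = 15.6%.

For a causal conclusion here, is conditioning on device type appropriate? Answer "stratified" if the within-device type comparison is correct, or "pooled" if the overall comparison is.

pooled

Device type here is a post-treatment variable shaped by the variant; conditioning on it would introduce bias rather than remove it. The overall comparison is the causal one.
Pooled: Variant G 35.0% vs Variant H 15.6%; Variant G is higher overall.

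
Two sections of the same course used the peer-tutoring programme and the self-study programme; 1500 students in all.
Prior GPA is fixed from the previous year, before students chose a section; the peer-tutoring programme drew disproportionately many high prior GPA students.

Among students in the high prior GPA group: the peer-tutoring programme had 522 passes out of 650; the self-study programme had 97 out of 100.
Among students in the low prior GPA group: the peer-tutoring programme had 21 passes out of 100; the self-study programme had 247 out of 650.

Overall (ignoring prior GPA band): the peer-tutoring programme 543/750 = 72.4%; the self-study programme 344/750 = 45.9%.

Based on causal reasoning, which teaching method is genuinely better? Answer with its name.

the self-study programme

The stratified and pooled comparisons disagree (the self-study programme wins within each prior GPA band; the peer-tutoring programme wins overall), so the answer turns on the causal role of prior GPA band.
Nothing the teaching method does changes prior GPA band; the imbalance is an allocation artefact. With prior GPA band also predicting the outcome, the pooled figure is confounded, and the within-stratum comparison is the causal one.
Within each level — high prior GPA: 80.3% vs 97.0%; low prior GPA: 21.0% vs 38.0% — the self-study programme is higher every time.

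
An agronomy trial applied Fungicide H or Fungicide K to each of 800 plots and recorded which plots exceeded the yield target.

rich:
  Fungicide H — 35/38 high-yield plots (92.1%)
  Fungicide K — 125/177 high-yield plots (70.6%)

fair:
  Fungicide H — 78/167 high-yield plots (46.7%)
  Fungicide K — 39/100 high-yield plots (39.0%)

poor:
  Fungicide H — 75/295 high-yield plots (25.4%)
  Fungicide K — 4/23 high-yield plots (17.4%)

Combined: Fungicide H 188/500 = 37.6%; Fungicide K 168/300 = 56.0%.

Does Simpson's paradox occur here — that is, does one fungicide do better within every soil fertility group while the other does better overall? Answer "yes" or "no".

yes

Within each soil fertility level (rich 92.1% vs 70.6%; fair 46.7% vs 39.0%; poor 25.4% vs 17.4%), Fungicide H has the higher rate every time. Pooled: 37.6% vs 56.0% — Fungicide K has the higher rate overall. The two comparisons disagree.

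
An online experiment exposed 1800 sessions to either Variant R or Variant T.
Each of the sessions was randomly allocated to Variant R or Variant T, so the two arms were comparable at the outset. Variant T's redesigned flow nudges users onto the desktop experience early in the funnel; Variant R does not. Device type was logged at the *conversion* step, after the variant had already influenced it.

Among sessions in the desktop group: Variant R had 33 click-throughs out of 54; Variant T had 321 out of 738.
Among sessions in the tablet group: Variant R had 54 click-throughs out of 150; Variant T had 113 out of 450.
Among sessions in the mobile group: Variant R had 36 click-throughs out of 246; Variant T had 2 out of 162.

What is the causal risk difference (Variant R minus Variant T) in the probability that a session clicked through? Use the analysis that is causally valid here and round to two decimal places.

Device type is downstream of the variant. One should not condition on a consequence of treatment, so the overall rates are the right comparison.
The causal difference is the pooled difference: 0.273 − 0.323 = -0.050.

-0.05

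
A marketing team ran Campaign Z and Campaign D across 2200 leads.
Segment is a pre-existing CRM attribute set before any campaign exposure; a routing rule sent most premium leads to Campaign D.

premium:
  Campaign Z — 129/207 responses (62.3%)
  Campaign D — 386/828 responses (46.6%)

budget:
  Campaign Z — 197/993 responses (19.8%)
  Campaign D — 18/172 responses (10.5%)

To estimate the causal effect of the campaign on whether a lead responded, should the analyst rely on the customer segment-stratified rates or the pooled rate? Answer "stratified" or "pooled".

The imbalance in customer segment arose from how leads were allocated, not from anything the campaign did; and customer segment independently affects the outcome. The pooled gap is confounded — condition on customer segment.
Within each level — premium: 62.3% vs 46.6%; budget: 19.8% vs 10.5% — Campaign Z is higher every time.

stratified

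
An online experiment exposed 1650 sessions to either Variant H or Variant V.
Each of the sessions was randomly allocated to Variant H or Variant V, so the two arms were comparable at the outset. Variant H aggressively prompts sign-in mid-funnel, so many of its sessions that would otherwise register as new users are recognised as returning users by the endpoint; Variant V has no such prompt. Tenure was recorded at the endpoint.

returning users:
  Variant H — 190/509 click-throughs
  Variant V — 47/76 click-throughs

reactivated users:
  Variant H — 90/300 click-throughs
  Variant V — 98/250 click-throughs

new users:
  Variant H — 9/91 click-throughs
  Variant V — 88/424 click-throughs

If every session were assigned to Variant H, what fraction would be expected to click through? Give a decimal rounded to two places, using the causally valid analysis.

User tenure is recorded after the variant and is itself shifted by it — it sits on the causal path from variant to outcome. Conditioning on a mediator would strip out part of the effect we want; the pooled comparison gives the total causal effect.
So P(outcome | do(Variant H)) is just the pooled rate for Variant H: 289/900 = 0.321.

0.32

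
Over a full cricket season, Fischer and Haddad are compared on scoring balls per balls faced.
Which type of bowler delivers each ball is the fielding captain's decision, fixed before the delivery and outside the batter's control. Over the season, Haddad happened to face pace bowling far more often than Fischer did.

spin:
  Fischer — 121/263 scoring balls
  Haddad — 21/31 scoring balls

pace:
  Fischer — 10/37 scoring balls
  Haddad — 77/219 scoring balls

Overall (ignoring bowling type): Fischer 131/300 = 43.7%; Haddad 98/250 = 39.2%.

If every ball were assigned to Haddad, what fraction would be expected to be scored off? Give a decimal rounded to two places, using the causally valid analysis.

Bowling type is set before the player has any effect — it is not caused by the player — and it independently drives the outcome. That makes it a confounder, so the causal comparison is within bowling type levels.
Standardising Haddad to the population bowling type mix: 0.535·21/31 + 0.465·77/219 = 0.526.

0.53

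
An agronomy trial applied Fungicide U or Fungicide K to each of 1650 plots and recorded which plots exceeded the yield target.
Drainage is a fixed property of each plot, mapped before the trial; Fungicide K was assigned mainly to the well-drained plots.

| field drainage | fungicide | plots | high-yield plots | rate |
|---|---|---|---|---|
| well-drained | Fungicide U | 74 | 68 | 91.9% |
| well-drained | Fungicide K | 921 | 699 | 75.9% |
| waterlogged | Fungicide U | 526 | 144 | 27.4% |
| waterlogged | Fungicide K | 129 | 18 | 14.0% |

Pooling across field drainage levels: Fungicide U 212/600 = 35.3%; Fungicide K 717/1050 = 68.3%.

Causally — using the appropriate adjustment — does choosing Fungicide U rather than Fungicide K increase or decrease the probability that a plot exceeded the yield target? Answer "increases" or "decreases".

Since field drainage is a pre-existing factor (not a product of the fungicide) and it affects the outcome on its own, it is a confounder. The stratified rates, not the pooled rate, identify the causal effect.
Within each level — well-drained: 91.9% vs 75.9%; waterlogged: 27.4% vs 14.0% — Fungicide U is higher every time.

increases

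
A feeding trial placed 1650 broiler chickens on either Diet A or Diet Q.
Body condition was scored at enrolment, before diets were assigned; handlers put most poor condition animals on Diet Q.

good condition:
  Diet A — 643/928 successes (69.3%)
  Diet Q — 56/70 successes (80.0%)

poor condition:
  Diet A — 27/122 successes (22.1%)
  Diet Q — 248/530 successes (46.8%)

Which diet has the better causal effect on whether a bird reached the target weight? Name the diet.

Starting body condition differs across diets for reasons unrelated to any effect of the diet itself, and it separately predicts the outcome — a classic confounder. We must compare within starting body condition levels.
Within each level — good condition: 69.3% vs 80.0%; poor condition: 22.1% vs 46.8% — Diet Q is higher every time.

Diet Q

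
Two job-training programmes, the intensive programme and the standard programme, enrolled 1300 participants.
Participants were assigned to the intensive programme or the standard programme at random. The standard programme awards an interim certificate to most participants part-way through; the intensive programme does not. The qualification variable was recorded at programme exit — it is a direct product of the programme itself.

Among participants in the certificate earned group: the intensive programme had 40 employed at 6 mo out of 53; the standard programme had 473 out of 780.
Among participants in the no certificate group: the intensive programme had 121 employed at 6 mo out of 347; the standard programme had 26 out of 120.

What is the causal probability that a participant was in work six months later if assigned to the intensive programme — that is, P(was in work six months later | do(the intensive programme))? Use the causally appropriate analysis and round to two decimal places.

the intensive programme is higher inside every qualification attained during the programme stratum but the standard programme is higher in aggregate. Whether to stratify depends on how qualification attained during the programme relates to the programme.
The distribution of qualification attained during the programme is itself part of what the programme does — it is an intermediate outcome. Holding it fixed would remove that part of the effect; the total effect is the pooled difference.
So P(outcome | do(the intensive programme)) is just the pooled rate for the intensive programme: 161/400 = 0.403.

0.40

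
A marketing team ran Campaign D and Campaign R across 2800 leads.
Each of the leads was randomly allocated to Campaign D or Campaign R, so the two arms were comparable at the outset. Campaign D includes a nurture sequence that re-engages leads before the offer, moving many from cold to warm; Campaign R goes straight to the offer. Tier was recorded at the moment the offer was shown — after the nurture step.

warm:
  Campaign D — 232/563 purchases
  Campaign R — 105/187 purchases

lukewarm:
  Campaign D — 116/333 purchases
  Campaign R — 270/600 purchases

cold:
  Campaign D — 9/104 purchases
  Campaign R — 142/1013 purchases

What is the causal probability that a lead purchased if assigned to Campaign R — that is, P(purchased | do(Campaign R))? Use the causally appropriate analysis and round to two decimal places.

0.29

The engagement tier-specific comparison favours Campaign R throughout, but the pooled figures favour Campaign D. The question is whether to condition on engagement tier.
Because the campaign influences engagement tier, engagement tier is a post-treatment mediator, not a confounder. Stratifying on it would bias the estimate; the causal effect is the crude pooled difference.
So P(outcome | do(Campaign R)) is just the pooled rate for Campaign R: 517/1800 = 0.287.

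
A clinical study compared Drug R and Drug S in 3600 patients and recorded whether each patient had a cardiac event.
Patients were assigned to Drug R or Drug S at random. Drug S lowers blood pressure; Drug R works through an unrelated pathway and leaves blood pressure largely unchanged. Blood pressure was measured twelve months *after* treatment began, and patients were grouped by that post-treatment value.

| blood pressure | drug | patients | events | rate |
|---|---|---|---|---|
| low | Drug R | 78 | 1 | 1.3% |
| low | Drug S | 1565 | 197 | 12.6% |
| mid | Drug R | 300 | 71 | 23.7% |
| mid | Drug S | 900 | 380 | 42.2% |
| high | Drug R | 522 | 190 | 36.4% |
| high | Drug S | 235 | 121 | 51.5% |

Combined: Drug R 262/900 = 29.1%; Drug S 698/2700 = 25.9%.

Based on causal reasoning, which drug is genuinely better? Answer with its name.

The blood pressure-specific comparison favours Drug R throughout, but the pooled figures favour Drug S. The question is whether to condition on blood pressure.
Blood pressure here is a post-treatment variable shaped by the drug; conditioning on it would introduce bias rather than remove it. The overall comparison is the causal one.
Pooled: Drug R 29.1% vs Drug S 25.9%; Drug S is lower overall.

Drug S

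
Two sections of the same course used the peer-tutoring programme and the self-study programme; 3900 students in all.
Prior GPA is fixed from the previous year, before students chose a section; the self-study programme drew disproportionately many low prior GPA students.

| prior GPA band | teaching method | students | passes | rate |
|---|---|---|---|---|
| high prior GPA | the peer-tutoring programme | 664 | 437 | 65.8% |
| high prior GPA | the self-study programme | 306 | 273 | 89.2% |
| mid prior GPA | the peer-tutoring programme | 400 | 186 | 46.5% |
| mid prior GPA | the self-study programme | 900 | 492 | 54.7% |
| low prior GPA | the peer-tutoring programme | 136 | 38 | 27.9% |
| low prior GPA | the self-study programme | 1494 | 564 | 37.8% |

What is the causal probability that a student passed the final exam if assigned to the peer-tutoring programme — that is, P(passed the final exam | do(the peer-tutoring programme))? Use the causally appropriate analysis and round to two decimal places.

the self-study programme is higher inside every prior GPA band stratum but the peer-tutoring programme is higher in aggregate. Whether to stratify depends on how prior GPA band relates to the teaching method.
Prior GPA band is set before the teaching method has any effect — it is not caused by the teaching method — and it independently drives the outcome. That makes it a confounder, so the causal comparison is within prior GPA band levels.
Standardising the peer-tutoring programme to the population prior GPA band mix: 0.249·437/664 + 0.333·186/400 + 0.418·38/136 = 0.435.

0.44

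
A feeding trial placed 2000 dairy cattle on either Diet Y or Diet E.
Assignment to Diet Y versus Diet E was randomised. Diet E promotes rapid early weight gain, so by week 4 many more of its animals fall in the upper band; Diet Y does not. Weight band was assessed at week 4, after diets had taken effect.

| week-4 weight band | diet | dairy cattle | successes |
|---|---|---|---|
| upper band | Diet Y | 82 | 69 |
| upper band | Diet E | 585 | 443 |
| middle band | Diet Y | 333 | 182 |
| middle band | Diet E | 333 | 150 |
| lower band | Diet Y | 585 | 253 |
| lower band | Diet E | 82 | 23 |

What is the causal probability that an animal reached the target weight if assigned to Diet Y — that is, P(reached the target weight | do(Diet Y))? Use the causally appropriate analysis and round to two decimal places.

0.50

The stratified and pooled comparisons disagree (Diet Y wins within each week-4 weight band; Diet E wins overall), so the answer turns on the causal role of week-4 weight band.
Week-4 weight band is downstream of the diet. One should not condition on a consequence of treatment, so the overall rates are the right comparison.
So P(outcome | do(Diet Y)) is just the pooled rate for Diet Y: 504/1000 = 0.504.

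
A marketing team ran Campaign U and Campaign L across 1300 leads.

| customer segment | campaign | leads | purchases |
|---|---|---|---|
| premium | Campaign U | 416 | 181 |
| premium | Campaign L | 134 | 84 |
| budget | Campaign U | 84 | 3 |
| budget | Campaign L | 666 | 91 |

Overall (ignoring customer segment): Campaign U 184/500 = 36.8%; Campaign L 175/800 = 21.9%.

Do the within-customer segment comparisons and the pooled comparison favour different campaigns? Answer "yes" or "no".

Within each customer segment level (premium 43.5% vs 62.7%; budget 3.6% vs 13.7%), Campaign L has the higher rate every time. Pooled: 36.8% vs 21.9% — Campaign U has the higher rate overall. The two comparisons disagree.

yes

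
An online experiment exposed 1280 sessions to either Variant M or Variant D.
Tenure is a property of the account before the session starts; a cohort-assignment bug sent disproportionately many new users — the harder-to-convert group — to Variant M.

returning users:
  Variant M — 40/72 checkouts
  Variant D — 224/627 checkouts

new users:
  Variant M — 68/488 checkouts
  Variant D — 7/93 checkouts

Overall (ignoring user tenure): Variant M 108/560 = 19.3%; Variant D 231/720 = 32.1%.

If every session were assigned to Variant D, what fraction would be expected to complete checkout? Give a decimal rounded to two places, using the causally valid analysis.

0.23

Variant M is higher inside every user tenure stratum but Variant D is higher in aggregate. Whether to stratify depends on how user tenure relates to the variant.
The imbalance in user tenure arose from how sessions were allocated, not from anything the variant did; and user tenure independently affects the outcome. The pooled gap is confounded — condition on user tenure.
Standardising Variant D to the population user tenure mix: 0.546·224/627 + 0.454·7/93 = 0.229.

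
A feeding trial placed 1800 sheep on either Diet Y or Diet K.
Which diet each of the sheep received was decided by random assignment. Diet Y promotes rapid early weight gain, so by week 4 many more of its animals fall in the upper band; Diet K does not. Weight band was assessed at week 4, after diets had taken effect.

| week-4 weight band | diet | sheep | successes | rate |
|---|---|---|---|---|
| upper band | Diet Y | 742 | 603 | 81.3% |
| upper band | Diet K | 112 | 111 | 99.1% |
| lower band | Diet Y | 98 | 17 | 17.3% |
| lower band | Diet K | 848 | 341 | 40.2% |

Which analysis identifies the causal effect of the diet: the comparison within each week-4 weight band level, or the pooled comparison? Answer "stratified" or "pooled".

The week-4 weight band-specific comparison favours Diet K throughout, but the pooled figures favour Diet Y. The question is whether to condition on week-4 weight band.
Week-4 weight band is recorded after the diet and is itself shifted by it — it sits on the causal path from diet to outcome. Conditioning on a mediator would strip out part of the effect we want; the pooled comparison gives the total causal effect.
Pooled: Diet Y 73.8% vs Diet K 47.1%; Diet Y is higher overall.

pooled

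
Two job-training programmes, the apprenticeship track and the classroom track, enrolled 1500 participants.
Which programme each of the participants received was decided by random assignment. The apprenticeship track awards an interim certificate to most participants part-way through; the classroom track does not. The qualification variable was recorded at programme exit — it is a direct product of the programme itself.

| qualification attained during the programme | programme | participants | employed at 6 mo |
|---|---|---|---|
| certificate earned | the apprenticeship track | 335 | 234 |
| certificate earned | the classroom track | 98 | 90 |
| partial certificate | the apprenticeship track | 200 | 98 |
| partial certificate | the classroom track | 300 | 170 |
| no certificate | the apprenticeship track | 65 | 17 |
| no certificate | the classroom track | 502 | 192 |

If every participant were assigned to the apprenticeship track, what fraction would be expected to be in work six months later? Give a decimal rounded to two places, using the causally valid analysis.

Because the programme influences qualification attained during the programme, qualification attained during the programme is a post-treatment mediator, not a confounder. Stratifying on it would bias the estimate; the causal effect is the crude pooled difference.
So P(outcome | do(the apprenticeship track)) is just the pooled rate for the apprenticeship track: 349/600 = 0.582.

0.58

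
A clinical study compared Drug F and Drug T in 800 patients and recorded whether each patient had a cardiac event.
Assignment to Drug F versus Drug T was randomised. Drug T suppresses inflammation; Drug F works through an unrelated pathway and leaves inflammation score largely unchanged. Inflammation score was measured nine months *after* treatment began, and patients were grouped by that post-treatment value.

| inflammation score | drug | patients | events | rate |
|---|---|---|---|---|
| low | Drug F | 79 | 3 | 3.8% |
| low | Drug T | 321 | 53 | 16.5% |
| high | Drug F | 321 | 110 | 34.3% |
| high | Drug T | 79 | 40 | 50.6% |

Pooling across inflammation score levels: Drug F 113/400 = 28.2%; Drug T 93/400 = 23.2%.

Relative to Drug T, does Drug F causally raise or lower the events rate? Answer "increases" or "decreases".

increases

Within every inflammation score level Drug F has the lower rate, yet pooled Drug T does — Simpson's reversal.
The distribution of inflammation score is itself part of what the drug does — it is an intermediate outcome. Holding it fixed would remove that part of the effect; the total effect is the pooled difference.
Pooled: Drug F 28.2% vs Drug T 23.2%; Drug T is lower overall.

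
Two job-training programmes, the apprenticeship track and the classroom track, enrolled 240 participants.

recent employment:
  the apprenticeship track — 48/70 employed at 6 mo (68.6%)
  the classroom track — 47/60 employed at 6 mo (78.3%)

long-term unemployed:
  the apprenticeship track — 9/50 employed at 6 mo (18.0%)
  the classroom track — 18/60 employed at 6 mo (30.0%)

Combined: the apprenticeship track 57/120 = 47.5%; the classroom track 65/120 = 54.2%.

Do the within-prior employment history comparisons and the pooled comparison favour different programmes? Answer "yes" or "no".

Within each prior employment history level (recent employment 68.6% vs 78.3%; long-term unemployed 18.0% vs 30.0%), the classroom track has the higher rate every time. Pooled: 47.5% vs 54.2% — the classroom track has the higher rate overall. They agree.

no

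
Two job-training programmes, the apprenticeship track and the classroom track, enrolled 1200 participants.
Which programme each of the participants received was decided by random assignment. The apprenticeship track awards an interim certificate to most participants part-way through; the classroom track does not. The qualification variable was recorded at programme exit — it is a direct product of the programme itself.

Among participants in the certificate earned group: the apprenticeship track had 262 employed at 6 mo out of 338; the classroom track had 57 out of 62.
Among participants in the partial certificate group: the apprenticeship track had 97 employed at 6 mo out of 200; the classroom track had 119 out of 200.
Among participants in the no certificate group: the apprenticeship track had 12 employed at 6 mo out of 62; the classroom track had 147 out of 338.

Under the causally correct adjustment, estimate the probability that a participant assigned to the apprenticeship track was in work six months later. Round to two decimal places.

0.62

Within every qualification attained during the programme level the classroom track has the higher rate, yet pooled the apprenticeship track does — Simpson's reversal.
The distribution of qualification attained during the programme is itself part of what the programme does — it is an intermediate outcome. Holding it fixed would remove that part of the effect; the total effect is the pooled difference.
So P(outcome | do(the apprenticeship track)) is just the pooled rate for the apprenticeship track: 371/600 = 0.618.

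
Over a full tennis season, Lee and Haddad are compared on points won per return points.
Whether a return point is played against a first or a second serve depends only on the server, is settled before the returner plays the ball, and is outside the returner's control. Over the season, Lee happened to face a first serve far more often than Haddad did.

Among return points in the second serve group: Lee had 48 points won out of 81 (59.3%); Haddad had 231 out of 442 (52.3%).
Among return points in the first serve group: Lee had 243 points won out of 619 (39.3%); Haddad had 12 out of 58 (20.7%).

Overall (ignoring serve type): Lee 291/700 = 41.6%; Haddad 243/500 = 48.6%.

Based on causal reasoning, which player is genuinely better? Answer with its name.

Serve type satisfies the back-door criterion: it is not a descendant of the player, and it blocks the spurious path from player to outcome. Adjusting for it (i.e., using the within-serve type rates) gives the causal effect.
Within each level — second serve: 59.3% vs 52.3%; first serve: 39.3% vs 20.7% — Lee is higher every time.

Lee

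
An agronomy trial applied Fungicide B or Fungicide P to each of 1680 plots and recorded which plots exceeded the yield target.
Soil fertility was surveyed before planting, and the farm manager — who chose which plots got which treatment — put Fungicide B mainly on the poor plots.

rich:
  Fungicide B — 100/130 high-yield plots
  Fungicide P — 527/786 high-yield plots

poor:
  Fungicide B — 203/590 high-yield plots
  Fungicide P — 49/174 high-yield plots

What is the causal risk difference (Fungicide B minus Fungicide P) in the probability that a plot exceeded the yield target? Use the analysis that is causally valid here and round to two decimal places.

+0.08

The stratified and pooled comparisons disagree (Fungicide B wins within each soil fertility; Fungicide P wins overall), so the answer turns on the causal role of soil fertility.
The imbalance in soil fertility arose from how plots were allocated, not from anything the fungicide did; and soil fertility independently affects the outcome. The pooled gap is confounded — condition on soil fertility.
Adjusting over the population distribution of soil fertility: 0.545·(0.769−0.670) + 0.455·(0.344−0.282) = +0.082.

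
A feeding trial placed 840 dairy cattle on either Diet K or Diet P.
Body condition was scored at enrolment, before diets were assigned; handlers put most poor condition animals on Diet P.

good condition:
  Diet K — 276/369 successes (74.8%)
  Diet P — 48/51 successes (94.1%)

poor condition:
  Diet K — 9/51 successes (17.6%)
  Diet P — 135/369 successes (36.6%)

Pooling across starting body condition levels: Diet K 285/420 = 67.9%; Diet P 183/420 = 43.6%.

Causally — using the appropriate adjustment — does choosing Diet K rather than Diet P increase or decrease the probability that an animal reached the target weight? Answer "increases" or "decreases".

Starting body condition satisfies the back-door criterion: it is not a descendant of the diet, and it blocks the spurious path from diet to outcome. Adjusting for it (i.e., using the within-starting body condition rates) gives the causal effect.
Within each level — good condition: 74.8% vs 94.1%; poor condition: 17.6% vs 36.6% — Diet P is higher every time.

decreases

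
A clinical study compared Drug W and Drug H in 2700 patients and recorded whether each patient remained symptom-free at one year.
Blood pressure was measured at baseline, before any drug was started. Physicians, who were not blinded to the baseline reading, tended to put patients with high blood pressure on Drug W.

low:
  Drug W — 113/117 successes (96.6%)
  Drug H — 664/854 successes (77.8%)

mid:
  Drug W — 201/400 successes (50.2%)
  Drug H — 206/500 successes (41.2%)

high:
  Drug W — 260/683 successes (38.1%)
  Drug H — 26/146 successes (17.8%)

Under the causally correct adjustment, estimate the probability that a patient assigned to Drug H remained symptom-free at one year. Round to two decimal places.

Blood pressure is set before the drug has any effect — it is not caused by the drug — and it independently drives the outcome. That makes it a confounder, so the causal comparison is within blood pressure levels.
Standardising Drug H to the population blood pressure mix: 0.360·664/854 + 0.333·206/500 + 0.307·26/146 = 0.472.

0.47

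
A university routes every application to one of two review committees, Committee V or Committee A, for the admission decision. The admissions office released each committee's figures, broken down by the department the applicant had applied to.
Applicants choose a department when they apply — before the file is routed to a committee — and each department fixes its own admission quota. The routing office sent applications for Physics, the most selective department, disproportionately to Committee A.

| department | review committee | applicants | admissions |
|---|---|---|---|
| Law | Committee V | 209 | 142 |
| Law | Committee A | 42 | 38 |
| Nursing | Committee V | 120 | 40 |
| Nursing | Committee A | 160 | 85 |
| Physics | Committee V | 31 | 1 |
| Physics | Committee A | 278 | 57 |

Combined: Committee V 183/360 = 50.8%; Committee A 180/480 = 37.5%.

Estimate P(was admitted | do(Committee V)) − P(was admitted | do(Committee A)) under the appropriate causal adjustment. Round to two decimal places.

The department-specific comparison favours Committee A throughout, but the pooled figures favour Committee V. The question is whether to condition on department.
Department differs across review committees for reasons unrelated to any effect of the review committee itself, and it separately predicts the outcome — a classic confounder. We must compare within department levels.
Adjusting over the population distribution of department: 0.299·(0.679−0.905) + 0.333·(0.333−0.531) + 0.368·(0.032−0.205) = -0.197.

-0.20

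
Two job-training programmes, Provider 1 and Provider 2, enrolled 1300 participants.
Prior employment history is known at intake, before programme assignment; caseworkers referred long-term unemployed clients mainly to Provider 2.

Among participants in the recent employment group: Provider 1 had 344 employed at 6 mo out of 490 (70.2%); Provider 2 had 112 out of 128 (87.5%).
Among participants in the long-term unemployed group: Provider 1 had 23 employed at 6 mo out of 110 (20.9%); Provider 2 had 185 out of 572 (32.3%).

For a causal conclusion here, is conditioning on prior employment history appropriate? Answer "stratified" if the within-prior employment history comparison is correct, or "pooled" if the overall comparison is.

Provider 2 is higher inside every prior employment history stratum but Provider 1 is higher in aggregate. Whether to stratify depends on how prior employment history relates to the programme.
The imbalance in prior employment history arose from how participants were allocated, not from anything the programme did; and prior employment history independently affects the outcome. The pooled gap is confounded — condition on prior employment history.
Within each level — recent employment: 70.2% vs 87.5%; long-term unemployed: 20.9% vs 32.3% — Provider 2 is higher every time.

stratified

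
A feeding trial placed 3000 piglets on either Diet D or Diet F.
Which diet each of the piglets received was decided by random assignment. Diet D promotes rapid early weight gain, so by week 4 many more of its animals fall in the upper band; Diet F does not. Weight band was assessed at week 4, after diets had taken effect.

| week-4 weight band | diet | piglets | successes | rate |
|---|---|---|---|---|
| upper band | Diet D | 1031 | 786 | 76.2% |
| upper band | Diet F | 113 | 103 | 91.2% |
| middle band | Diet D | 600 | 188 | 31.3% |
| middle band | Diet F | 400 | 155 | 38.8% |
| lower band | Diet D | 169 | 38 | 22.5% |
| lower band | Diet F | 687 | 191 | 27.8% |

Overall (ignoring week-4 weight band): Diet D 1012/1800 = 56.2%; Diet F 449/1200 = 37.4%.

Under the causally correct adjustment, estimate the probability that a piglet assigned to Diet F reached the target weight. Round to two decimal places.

0.37

The stratified and pooled comparisons disagree (Diet F wins within each week-4 weight band; Diet D wins overall), so the answer turns on the causal role of week-4 weight band.
Week-4 weight band lies on the pathway diet → week-4 weight band → outcome, so adjusting for it blocks the indirect effect. For the total causal effect of diet, use the unadjusted pooled rates.
So P(outcome | do(Diet F)) is just the pooled rate for Diet F: 449/1200 = 0.374.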